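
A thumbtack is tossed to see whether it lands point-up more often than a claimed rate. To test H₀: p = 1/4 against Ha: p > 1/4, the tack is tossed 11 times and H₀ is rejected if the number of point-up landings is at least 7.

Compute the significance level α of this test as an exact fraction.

15857/2097152

The Type I error probability is α = P(K ≥ 7) computed under H₀, where K ~ Binomial(11, 1/4).
Summing C(11,j)(1/4)^j(3/4)^{11−j} for j = 7,…,11 gives 15857/2097152.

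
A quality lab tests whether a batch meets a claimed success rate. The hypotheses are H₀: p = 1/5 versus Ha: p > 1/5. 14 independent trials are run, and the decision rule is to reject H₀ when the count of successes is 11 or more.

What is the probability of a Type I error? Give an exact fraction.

α = P(reject H₀ | H₀ true) = P(X ≥ 11 | p = 1/5), with X ~ Binomial(14, 1/5).
P(X ≥ 11) = Σ_{j=11}^{14} C(14,j)·(1/5)^j·(4/5)^{14-j} = 24809/6103515625.

24809/6103515625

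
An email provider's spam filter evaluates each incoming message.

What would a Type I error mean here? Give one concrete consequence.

A Type I error would mean concluding that the message is spam when in fact the message is legitimate (not spam). Consequence: a legitimate email — possibly an important one — is hidden in the spam folder.

With the conventional null hypothesis that the message is legitimate (not spam):
A Type I error is rejecting H₀ when H₀ is true.
Here that means sending the message to the spam folder when actually the message is legitimate (not spam).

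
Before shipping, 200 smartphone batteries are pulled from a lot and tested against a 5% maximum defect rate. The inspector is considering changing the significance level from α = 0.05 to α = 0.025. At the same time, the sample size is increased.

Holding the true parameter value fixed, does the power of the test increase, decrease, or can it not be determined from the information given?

Cannot be determined from the information given.

The first change alone would make β increase; the second alone would make β decrease. Which effect dominates depends on the magnitudes, which are not given.
Since power = 1 − β, the effect on power is likewise indeterminate.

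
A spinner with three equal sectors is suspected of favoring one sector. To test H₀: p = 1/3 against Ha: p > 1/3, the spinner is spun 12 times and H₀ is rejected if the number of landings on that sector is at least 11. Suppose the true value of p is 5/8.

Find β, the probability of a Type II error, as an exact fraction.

66717523611/68719476736

Under the alternative p = 5/8, K ~ Binomial(12, 5/8); β is the probability the test does not reject, P(K < 11).
Adding the binomial probabilities P(K=0)+…+P(K=10) at p = 5/8 gives 66717523611/68719476736.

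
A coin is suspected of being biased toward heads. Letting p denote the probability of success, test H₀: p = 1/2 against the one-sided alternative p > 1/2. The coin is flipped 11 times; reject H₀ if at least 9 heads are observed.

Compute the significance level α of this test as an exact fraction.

The Type I error probability is α = P(X ≥ 9) computed under H₀, where X ~ Binomial(11, 1/2).
Summing the upper tail: (55 + 11 + 1) / 2^11 = 67/2048.

67/2048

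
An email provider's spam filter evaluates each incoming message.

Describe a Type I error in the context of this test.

A Type I error would mean concluding that the message is spam when in fact the message is legitimate (not spam).

With the conventional null hypothesis that the message is legitimate (not spam):
A Type I error is rejecting H₀ when H₀ is true.
Here that means sending the message to the spam folder when actually the message is legitimate (not spam).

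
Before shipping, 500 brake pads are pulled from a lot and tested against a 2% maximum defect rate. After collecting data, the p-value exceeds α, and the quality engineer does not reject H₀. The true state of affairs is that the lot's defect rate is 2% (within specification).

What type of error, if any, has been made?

The conventional null hypothesis here is that the lot's defect rate is 2% (within specification).
The test retained a true H₀ — the decision matches the true state.

No error (correct decision).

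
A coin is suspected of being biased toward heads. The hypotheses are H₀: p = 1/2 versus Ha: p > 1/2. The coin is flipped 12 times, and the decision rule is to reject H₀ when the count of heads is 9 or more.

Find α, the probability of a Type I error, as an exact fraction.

299/4096

Under H₀, Y ~ Binomial(12, 1/2), and α = P(Y ≥ 9).
P(Y ≥ 9) = [C(12,9) + C(12,10) + C(12,11) + C(12,12)] / 2^12 = (220 + 66 + 12 + 1) / 4096 = 299/4096.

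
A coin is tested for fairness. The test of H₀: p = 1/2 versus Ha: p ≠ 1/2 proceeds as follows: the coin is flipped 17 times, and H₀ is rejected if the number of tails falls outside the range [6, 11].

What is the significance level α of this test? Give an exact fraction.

4701/32768

The significance level is the null-hypothesis probability of the rejection region {≤5} ∪ {≥12}.
The two tails are symmetric, so α = 2·(1 + 17 + 136 + 680 + 2380 + 6188)/2^17 = 18804/131072 = 4701/32768.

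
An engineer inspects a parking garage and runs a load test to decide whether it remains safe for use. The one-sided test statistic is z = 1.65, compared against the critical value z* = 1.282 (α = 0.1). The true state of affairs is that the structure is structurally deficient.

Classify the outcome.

The conventional null hypothesis is that the structure meets the required load capacity (safe).
Since z = 1.65 > z* = 1.282, H₀ is rejected.
H₀ is false (actually the structure is structurally deficient).
The decision matches the true state — no error.

No error (correct decision).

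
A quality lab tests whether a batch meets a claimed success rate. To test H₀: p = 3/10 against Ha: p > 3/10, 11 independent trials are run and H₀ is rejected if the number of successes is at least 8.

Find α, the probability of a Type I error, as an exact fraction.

Under H₀, Y ~ Binomial(11, 3/10), and α = P(Y ≥ 8).
Adding the binomial terms for j = 8 through 11 with p = 3/10 yields 2145447/500000000.

2145447/500000000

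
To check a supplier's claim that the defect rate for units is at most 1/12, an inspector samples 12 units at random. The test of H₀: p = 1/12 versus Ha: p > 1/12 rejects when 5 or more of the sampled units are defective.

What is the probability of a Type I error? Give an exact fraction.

2867643737/1486016741376

The significance level is the probability, assuming p = 1/12, of seeing 5 or more defectives in 12 draws.
α = 1 − P(Y ≤ 4) = 1 − 1483149097639/1486016741376 = 2867643737/1486016741376.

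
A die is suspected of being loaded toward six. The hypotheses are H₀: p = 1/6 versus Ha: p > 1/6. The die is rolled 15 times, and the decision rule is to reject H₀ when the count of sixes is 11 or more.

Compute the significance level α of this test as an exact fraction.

Under H₀, K ~ Binomial(15, 1/6), and α = P(K ≥ 11).
P(K ≥ 11) = Σ_{j=11}^{15} C(15,j)·(1/6)^j·(5/6)^{15-j} = 912701/470184984576.

912701/470184984576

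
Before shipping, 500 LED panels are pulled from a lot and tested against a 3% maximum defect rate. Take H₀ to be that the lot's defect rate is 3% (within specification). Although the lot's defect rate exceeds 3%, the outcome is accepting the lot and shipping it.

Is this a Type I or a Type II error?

'Accepting the lot and shipping it' corresponds to failing to reject H₀.
H₀ was not rejected but H₀ is false — a Type II error (false negative).

Type II error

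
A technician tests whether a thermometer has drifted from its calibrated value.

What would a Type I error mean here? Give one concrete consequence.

With the conventional null hypothesis that the instrument is correctly calibrated:
A Type I error is rejecting H₀ when H₀ is true.
Here that means pulling the instrument for recalibration when actually the instrument is correctly calibrated.

A Type I error would mean concluding that the instrument has drifted out of calibration when in fact the instrument is correctly calibrated. Consequence: a properly working instrument is taken offline unnecessarily.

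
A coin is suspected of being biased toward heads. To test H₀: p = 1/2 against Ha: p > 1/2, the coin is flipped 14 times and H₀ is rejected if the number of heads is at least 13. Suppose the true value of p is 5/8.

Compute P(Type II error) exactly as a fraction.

β = P(fail to reject H₀ | Ha true) = P(X ≤ 12 | p = 5/8), X ~ Binomial(14, 5/8).
Summing C(14,j)·(5/8)^j·(3/8)^{14-j} for j = 0..12 gives 4340673464229/4398046511104.

4340673464229/4398046511104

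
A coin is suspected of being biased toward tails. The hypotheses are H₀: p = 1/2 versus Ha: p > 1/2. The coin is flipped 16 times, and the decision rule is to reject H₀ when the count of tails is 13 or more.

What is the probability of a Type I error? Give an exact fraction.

697/65536

The Type I error probability is α = P(S ≥ 13) computed under H₀, where S ~ Binomial(16, 1/2).
That's C(16,13) + C(16,14) + C(16,15) + C(16,16) over 2^16, i.e. (560 + 120 + 16 + 1)/65536 = 697/65536.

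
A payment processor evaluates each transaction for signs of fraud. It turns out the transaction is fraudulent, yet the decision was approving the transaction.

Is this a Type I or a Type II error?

Type II error

The null hypothesis here is that the transaction is legitimate.
'Approving the transaction' corresponds to failing to reject H₀.
H₀ was not rejected but H₀ is false — a Type II error (false negative).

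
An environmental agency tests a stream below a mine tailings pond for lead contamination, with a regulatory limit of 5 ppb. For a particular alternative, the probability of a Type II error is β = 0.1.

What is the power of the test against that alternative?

0.9

Power = 1 − β = 1 − 0.1 = 0.9.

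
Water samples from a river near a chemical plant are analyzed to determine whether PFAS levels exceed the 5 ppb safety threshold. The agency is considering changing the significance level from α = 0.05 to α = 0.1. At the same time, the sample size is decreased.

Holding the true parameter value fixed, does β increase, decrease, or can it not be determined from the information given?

Cannot be determined from the information given.

The first change alone would make β decrease; the second alone would make β increase. Which effect dominates depends on the magnitudes, which are not given.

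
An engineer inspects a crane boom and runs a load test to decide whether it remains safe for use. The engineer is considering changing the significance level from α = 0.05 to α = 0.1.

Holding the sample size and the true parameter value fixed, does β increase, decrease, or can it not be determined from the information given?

A larger α widens the rejection region, so when the alternative is true more outcomes lead to rejection — failing to reject becomes less likely.

It decreases.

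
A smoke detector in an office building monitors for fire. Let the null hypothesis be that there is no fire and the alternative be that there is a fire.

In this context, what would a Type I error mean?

A Type I error would mean concluding that there is a fire when in fact there is no fire.

A Type I error is rejecting H₀ when H₀ is true.
Here that means sounding the alarm and evacuating the building when actually there is no fire.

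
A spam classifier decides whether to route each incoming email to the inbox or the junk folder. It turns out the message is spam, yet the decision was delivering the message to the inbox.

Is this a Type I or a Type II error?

The null hypothesis here is that the message is legitimate (not spam).
'Delivering the message to the inbox' corresponds to failing to reject H₀.
H₀ was not rejected but H₀ is false — a Type II error (false negative).

Type II error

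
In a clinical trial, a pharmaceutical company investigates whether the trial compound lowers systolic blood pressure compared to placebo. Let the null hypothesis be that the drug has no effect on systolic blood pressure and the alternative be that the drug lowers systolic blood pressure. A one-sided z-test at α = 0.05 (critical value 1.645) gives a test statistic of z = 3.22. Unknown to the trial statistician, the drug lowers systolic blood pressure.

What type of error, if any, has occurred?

Neither — the decision is correct.

Since z = 3.22 > z* = 1.645, H₀ is rejected.
H₀ is false (actually the drug lowers systolic blood pressure).
The decision matches the true state — no error.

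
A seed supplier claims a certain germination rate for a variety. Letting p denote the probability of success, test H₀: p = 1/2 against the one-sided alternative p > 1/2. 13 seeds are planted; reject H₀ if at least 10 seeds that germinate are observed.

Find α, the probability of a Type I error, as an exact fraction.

The Type I error probability is α = P(S ≥ 10) computed under H₀, where S ~ Binomial(13, 1/2).
Summing the upper tail: (286 + 78 + 13 + 1) / 2^13 = 378/8192 = 189/4096.

189/4096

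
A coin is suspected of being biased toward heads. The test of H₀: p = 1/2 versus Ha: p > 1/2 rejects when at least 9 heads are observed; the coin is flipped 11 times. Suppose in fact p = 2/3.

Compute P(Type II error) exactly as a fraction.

β = P(fail to reject H₀ | Ha true) = P(K ≤ 8 | p = 2/3), K ~ Binomial(11, 2/3).
Equivalently, β = 1 − P(K ≥ 9) = 1675/2187.

1675/2187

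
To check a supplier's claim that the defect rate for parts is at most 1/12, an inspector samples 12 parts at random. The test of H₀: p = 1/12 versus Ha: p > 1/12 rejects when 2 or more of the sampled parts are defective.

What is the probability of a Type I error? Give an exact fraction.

The significance level is the probability, assuming p = 1/12, of seeing 2 or more defectives in 12 draws.
Via the complement, α = 1 − Σ_{j=0}^{1} C(12,j)(1/12)^j(11/12)^{12-j} = 2353932024203/8916100448256.

2353932024203/8916100448256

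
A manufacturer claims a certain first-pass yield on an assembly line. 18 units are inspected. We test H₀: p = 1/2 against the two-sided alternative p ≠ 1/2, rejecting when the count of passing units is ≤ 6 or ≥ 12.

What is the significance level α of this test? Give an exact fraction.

7795/32768

Under H₀, S ~ Binomial(18, 1/2); α is the probability of landing in either tail, P(S ≤ 6) + P(S ≥ 12).
By symmetry, α = 2·P(S ≤ 6) = 2·(1 + 18 + 153 + 816 + 3060 + 8568 + 18564)/262144 = 62360/262144 = 7795/32768.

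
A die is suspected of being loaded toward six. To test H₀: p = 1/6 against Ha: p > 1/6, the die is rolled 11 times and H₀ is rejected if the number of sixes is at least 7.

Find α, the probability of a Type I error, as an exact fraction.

The Type I error probability is α = P(Y ≥ 7) computed under H₀, where Y ~ Binomial(11, 1/6).
Adding the binomial terms for j = 7 through 11 with p = 1/6 yields 38051/60466176.

38051/60466176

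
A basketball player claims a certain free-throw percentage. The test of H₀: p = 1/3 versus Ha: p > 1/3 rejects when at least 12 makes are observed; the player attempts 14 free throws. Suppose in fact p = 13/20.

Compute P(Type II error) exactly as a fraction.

750447350803558569/819200000000000000

A Type II error is failing to reject when Ha holds: with p = 13/20, β = P(K ≤ 11).
Summing C(14,j)·(13/20)^j·(7/20)^{14-j} for j = 0..11 gives 750447350803558569/819200000000000000.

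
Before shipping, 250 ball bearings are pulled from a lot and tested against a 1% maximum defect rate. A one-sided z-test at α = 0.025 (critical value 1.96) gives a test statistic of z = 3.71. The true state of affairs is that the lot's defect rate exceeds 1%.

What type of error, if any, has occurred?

No error (correct decision).

The conventional null hypothesis is that the lot's defect rate is 1% (within specification).
Since z = 3.71 > z* = 1.96, H₀ is rejected.
H₀ is false (actually the lot's defect rate exceeds 1%).
The decision matches the true state — no error.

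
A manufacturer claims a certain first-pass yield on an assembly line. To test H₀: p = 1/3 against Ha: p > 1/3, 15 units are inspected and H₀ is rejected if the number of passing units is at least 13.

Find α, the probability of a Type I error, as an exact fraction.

The Type I error probability is α = P(X ≥ 13) computed under H₀, where X ~ Binomial(15, 1/3).
Summing C(15,j)(1/3)^j(2/3)^{15−j} for j = 13,…,15 gives 451/14348907.

451/14348907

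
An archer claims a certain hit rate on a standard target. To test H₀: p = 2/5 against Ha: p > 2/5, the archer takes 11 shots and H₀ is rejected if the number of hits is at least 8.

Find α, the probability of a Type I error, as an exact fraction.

Under H₀, S ~ Binomial(11, 2/5), and α = P(S ≥ 8).
Summing C(11,j)(2/5)^j(3/5)^{11−j} for j = 8,…,11 gives 285952/9765625.

285952/9765625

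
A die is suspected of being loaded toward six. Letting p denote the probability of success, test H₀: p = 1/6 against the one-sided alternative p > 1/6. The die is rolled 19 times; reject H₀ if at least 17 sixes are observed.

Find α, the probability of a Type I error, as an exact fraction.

Under H₀, X ~ Binomial(19, 1/6), and α = P(X ≥ 17).
Adding the binomial terms for j = 17 through 19 with p = 1/6 yields 1457/203119913336832.

1457/203119913336832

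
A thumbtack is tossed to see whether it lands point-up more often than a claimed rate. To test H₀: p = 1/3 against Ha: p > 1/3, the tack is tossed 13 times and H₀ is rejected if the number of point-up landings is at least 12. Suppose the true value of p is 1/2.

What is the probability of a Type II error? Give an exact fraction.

A Type II error is failing to reject when Ha holds: with p = 1/2, β = P(K ≤ 11).
Equivalently, β = 1 − P(K ≥ 12) = 4089/4096.

4089/4096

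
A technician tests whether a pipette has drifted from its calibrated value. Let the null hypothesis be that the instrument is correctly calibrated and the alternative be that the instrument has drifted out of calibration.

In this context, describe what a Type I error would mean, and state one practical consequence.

A Type I error would mean concluding that the instrument has drifted out of calibration when in fact the instrument is correctly calibrated. Consequence: a properly working instrument is taken offline unnecessarily.

A Type I error is rejecting H₀ when H₀ is true.
Here that means pulling the instrument for recalibration when actually the instrument is correctly calibrated.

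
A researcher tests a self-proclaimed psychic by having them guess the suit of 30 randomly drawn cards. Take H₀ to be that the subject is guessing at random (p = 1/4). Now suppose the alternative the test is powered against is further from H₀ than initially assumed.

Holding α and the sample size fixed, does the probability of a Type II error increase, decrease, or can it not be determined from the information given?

It decreases.

A bigger departure from H₀ is easier for the test to detect, so it fails to reject less often.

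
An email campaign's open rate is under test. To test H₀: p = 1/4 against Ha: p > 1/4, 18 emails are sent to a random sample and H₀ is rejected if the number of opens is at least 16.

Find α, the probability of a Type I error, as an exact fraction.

179/8589934592

α = P(reject H₀ | H₀ true) = P(S ≥ 16 | p = 1/4), with S ~ Binomial(18, 1/4).
P(S ≥ 16) = Σ_{j=16}^{18} C(18,j)·(1/4)^j·(3/4)^{18-j} = 179/8589934592.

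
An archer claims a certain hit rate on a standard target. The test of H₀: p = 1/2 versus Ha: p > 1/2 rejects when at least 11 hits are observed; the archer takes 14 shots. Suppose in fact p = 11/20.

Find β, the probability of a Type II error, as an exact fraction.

β = P(fail to reject H₀ | Ha true) = P(K ≤ 10 | p = 11/20), K ~ Binomial(14, 11/20).
Adding the binomial probabilities P(K=0)+…+P(K=10) at p = 11/20 gives 767413934602409223/819200000000000000.

767413934602409223/819200000000000000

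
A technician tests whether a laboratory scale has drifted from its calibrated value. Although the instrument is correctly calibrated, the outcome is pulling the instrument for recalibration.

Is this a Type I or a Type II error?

Type I error

The null hypothesis here is that the instrument is correctly calibrated.
'Pulling the instrument for recalibration' corresponds to rejecting H₀.
H₀ was rejected but H₀ is true — a Type I error (false positive).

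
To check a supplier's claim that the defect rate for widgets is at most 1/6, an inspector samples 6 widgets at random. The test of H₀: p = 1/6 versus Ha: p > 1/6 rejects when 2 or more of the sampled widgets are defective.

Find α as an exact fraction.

Under H₀, K ~ Binomial(6, 1/6); the Type I error rate is P(K ≥ 2).
Computing the lower-tail complement: 1 − 34375/46656 = 12281/46656.

12281/46656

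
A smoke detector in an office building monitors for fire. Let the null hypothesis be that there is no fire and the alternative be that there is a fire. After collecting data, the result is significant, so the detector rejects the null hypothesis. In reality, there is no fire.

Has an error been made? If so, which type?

H₀ was rejected, but H₀ is actually true.
Rejecting a true null hypothesis is a Type I error (false positive).

Type I error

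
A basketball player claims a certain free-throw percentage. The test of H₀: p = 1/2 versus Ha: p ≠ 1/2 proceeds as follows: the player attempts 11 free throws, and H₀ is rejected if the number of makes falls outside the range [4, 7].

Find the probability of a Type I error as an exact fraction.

α = P(Y ≤ 3 or Y ≥ 8 | p = 1/2), Y ~ Binomial(11, 1/2).
By symmetry, α = 2·P(Y ≤ 3) = 2·(1 + 11 + 55 + 165)/2048 = 464/2048 = 29/128.

29/128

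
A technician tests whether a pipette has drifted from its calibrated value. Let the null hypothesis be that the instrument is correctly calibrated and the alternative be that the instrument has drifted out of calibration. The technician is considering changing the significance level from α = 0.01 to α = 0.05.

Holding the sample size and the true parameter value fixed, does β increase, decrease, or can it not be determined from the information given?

With a larger α the critical value moves toward the center, so more of the Ha sampling distribution lies in the rejection region.

It decreases.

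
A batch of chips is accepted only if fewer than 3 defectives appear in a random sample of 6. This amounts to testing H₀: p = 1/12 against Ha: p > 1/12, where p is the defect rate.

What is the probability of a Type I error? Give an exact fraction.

14251/1492992

Under H₀, X ~ Binomial(6, 1/12); the Type I error rate is P(X ≥ 3).
Computing the lower-tail complement: 1 − 1478741/1492992 = 14251/1492992.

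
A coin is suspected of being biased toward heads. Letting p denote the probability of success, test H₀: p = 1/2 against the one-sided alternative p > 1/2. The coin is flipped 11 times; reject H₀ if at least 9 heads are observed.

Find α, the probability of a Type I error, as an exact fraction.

Under H₀, Y ~ Binomial(11, 1/2), and α = P(Y ≥ 9).
That's C(11,9) + C(11,10) + C(11,11) over 2^11, i.e. (55 + 11 + 1)/2048 = 67/2048.

67/2048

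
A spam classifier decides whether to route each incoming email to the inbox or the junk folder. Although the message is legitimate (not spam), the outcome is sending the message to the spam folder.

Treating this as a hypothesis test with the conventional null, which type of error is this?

The null hypothesis here is that the message is legitimate (not spam).
'Sending the message to the spam folder' corresponds to rejecting H₀.
H₀ was rejected but H₀ is true — a Type I error (false positive).

Type I error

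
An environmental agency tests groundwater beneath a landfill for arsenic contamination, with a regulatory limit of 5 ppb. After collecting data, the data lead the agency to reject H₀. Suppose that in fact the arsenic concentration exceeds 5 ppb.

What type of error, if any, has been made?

The conventional null hypothesis here is that the arsenic concentration is at or below 5 ppb (safe).
The test rejected a false H₀ — the decision matches the true state.

No error — this is a correct decision.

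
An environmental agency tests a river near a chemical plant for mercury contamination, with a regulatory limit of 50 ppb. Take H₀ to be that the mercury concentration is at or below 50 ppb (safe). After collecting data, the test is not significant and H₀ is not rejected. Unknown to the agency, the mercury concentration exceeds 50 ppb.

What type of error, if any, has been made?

Type II error

H₀ was not rejected, but H₀ is actually false.
Failing to reject a false null hypothesis is a Type II error (false negative).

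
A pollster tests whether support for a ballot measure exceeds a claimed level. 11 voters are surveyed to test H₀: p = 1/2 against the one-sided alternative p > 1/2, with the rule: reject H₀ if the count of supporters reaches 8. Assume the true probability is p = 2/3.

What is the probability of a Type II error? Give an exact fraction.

31145/59049

Under the alternative p = 2/3, X ~ Binomial(11, 2/3); β is the probability the test does not reject, P(X < 8).
Equivalently, β = 1 − P(X ≥ 8) = 31145/59049.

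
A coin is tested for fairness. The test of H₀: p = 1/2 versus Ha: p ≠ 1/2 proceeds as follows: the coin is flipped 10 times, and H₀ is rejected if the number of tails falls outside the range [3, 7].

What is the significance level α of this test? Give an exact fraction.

7/64

α = P(X ≤ 2 or X ≥ 8 | p = 1/2), X ~ Binomial(10, 1/2).
The two tails are symmetric, so α = 2·(1 + 10 + 45)/2^10 = 112/1024 = 7/64.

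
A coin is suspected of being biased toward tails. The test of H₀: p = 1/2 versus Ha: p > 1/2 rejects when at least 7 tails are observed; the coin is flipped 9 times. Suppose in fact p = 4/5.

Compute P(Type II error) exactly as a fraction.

511333/1953125

Under the alternative p = 4/5, K ~ Binomial(9, 4/5); β is the probability the test does not reject, P(K < 7).
Equivalently, β = 1 − P(K ≥ 7) = 511333/1953125.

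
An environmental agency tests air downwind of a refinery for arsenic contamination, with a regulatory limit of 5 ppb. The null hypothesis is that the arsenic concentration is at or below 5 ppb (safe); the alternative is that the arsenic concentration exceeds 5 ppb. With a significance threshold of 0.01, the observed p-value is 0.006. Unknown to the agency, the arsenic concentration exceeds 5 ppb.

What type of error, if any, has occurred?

Since p = 0.006 < α = 0.01, H₀ is rejected.
H₀ is false (actually the arsenic concentration exceeds 5 ppb).
The decision matches the true state — no error.

No error (correct decision).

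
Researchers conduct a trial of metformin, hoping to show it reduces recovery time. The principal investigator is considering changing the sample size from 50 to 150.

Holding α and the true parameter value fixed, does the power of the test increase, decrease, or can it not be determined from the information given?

It increases.

Increasing n separates the H₀ and Ha sampling distributions, so under Ha fewer outcomes land in the acceptance region.
Since power = 1 − β and β decreases, power increases.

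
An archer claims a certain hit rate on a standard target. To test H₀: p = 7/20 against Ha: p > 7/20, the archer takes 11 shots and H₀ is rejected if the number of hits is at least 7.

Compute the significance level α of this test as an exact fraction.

The Type I error probability is α = P(K ≥ 7) computed under H₀, where K ~ Binomial(11, 7/20).
P(K ≥ 7) = Σ_{j=7}^{11} C(11,j)·(7/20)^j·(13/20)^{11-j} = 1026922708651/20480000000000.

1026922708651/20480000000000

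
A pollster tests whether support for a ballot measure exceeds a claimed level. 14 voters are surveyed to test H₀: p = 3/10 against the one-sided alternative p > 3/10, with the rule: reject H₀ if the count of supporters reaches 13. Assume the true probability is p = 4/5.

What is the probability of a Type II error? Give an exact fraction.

A Type II error is failing to reject when Ha holds: with p = 4/5, β = P(X ≤ 12).
Equivalently, β = 1 − P(X ≥ 13) = 4895556073/6103515625.

4895556073/6103515625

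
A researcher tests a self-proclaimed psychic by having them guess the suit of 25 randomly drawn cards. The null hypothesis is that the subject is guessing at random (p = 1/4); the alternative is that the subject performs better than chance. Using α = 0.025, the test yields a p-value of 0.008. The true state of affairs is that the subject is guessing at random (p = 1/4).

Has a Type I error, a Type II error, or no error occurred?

Since p = 0.008 < α = 0.025, H₀ is rejected.
H₀ is true (actually the subject is guessing at random (p = 1/4)).
Rejecting a true H₀ is a Type I error.

Type I error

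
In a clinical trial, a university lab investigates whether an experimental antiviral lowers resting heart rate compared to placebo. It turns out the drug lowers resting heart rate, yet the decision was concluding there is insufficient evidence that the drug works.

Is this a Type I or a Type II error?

The null hypothesis here is that the drug has no effect on resting heart rate.
'Concluding there is insufficient evidence that the drug works' corresponds to failing to reject H₀.
H₀ was not rejected but H₀ is false — a Type II error (false negative).

Type II error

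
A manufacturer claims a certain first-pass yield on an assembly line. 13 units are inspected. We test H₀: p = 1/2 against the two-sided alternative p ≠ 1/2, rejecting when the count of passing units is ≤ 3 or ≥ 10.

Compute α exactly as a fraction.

α = P(X ≤ 3 or X ≥ 10 | p = 1/2), X ~ Binomial(13, 1/2).
By symmetry, α = 2·P(X ≤ 3) = 2·(1 + 13 + 78 + 286)/8192 = 756/8192 = 189/2048.

189/2048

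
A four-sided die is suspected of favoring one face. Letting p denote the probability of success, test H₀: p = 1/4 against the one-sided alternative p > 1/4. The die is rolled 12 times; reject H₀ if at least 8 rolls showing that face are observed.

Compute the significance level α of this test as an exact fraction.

23333/8388608

Under H₀, S ~ Binomial(12, 1/4), and α = P(S ≥ 8).
Adding the binomial terms for j = 8 through 12 with p = 1/4 yields 23333/8388608.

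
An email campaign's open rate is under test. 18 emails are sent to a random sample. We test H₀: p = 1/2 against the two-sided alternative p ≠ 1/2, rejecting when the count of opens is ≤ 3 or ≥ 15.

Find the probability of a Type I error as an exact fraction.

247/32768

α = P(X ≤ 3 or X ≥ 15 | p = 1/2), X ~ Binomial(18, 1/2).
By symmetry, α = 2·P(X ≤ 3) = 2·(1 + 18 + 153 + 816)/262144 = 1976/262144 = 247/32768.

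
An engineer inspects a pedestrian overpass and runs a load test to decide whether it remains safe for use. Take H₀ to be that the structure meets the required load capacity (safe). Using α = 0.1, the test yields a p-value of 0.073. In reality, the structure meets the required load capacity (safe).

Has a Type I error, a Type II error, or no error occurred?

Type I error

Since p = 0.073 < α = 0.1, H₀ is rejected.
H₀ is true (actually the structure meets the required load capacity (safe)).
Rejecting a true H₀ is a Type I error.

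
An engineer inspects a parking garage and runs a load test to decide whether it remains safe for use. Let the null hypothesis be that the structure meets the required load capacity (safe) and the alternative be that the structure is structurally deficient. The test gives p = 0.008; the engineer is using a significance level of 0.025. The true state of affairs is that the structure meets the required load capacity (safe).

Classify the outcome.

Type I error

Since p = 0.008 < α = 0.025, H₀ is rejected.
H₀ is true (actually the structure meets the required load capacity (safe)).
Rejecting a true H₀ is a Type I error.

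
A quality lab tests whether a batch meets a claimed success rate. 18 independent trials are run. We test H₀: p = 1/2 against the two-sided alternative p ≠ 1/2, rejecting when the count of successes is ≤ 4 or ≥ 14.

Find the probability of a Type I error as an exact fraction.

253/8192

α = P(X ≤ 4 or X ≥ 14 | p = 1/2), X ~ Binomial(18, 1/2).
By symmetry, α = 2·P(X ≤ 4) = 2·(1 + 18 + 153 + 816 + 3060)/262144 = 8096/262144 = 253/8192.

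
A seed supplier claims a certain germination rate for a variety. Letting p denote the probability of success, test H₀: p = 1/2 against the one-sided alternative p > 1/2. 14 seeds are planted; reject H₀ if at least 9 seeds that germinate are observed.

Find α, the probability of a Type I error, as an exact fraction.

The Type I error probability is α = P(S ≥ 9) computed under H₀, where S ~ Binomial(14, 1/2).
Summing the upper tail: (2002 + 1001 + 364 + 91 + 14 + 1) / 2^14 = 3473/16384.

3473/16384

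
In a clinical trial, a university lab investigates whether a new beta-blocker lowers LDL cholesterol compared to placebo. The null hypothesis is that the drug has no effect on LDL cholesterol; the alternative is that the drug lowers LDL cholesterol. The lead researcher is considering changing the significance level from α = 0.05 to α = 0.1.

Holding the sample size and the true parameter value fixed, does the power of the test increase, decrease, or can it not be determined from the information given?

It increases.

Relaxing α lowers the evidence threshold; under Ha, outcomes that previously fell short now trigger rejection.
Since power = 1 − β and β decreases, power increases.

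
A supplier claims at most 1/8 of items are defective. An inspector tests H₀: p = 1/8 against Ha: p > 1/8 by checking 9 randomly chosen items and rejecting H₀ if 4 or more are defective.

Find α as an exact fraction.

The significance level is the probability, assuming p = 1/8, of seeing 4 or more defectives in 9 draws.
Computing the lower-tail complement: 1 − 4117715/4194304 = 76589/4194304.

76589/4194304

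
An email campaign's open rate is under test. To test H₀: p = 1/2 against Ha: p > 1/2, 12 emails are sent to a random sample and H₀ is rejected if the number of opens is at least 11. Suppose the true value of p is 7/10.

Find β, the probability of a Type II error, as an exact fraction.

A Type II error is failing to reject when Ha holds: with p = 7/10, β = P(K ≤ 10).
Adding the binomial probabilities P(K=0)+…+P(K=10) at p = 7/10 gives 914974950051/1000000000000.

914974950051/1000000000000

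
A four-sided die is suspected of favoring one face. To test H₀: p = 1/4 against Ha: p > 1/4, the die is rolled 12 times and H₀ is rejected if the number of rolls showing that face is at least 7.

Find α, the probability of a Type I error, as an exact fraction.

119561/8388608

Under H₀, Y ~ Binomial(12, 1/4), and α = P(Y ≥ 7).
Adding the binomial terms for j = 7 through 12 with p = 1/4 yields 119561/8388608.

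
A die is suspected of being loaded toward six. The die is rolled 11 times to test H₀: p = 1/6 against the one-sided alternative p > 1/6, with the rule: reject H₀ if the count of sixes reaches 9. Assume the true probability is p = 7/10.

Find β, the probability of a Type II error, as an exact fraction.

2749038183/4000000000

A Type II error is failing to reject when Ha holds: with p = 7/10, β = P(K ≤ 8).
Adding the binomial probabilities P(K=0)+…+P(K=8) at p = 7/10 gives 2749038183/4000000000.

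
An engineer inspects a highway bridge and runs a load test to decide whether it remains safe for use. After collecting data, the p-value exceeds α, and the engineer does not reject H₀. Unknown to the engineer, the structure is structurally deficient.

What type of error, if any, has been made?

Type II error

The conventional null hypothesis here is that the structure meets the required load capacity (safe).
H₀ was not rejected, but H₀ is actually false.
Failing to reject a false null hypothesis is a Type II error (false negative).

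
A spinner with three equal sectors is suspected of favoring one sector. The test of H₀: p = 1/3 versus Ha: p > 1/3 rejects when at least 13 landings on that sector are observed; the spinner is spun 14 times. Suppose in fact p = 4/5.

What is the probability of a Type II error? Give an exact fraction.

A Type II error is failing to reject when Ha holds: with p = 4/5, β = P(K ≤ 12).
Summing C(14,j)·(4/5)^j·(1/5)^{14-j} for j = 0..12 gives 4895556073/6103515625.

4895556073/6103515625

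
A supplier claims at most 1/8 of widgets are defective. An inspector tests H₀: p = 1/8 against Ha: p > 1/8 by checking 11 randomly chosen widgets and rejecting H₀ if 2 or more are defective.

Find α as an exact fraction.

1752690055/4294967296

The significance level is the probability, assuming p = 1/8, of seeing 2 or more defectives in 11 draws.
Computing the lower-tail complement: 1 − 2542277241/4294967296 = 1752690055/4294967296.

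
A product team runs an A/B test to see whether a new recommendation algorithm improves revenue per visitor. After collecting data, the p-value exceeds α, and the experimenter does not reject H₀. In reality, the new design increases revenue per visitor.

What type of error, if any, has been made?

Type II error

The conventional null hypothesis here is that the new design has no effect on revenue per visitor.
H₀ was not rejected, but H₀ is actually false.
Failing to reject a false null hypothesis is a Type II error (false negative).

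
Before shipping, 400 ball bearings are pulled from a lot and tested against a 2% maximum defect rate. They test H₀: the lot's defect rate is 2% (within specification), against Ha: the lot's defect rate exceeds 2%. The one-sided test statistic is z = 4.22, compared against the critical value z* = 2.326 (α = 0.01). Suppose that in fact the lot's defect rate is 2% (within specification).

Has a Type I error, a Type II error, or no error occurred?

Since z = 4.22 > z* = 2.326, H₀ is rejected.
H₀ is true (actually the lot's defect rate is 2% (within specification)).
Rejecting a true H₀ is a Type I error.

Type I error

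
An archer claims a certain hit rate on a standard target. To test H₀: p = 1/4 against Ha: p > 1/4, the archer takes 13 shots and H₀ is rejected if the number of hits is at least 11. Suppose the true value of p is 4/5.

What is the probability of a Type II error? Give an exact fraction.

A Type II error is failing to reject when Ha holds: with p = 4/5, β = P(X ≤ 10).
Summing C(13,j)·(4/5)^j·(1/5)^{13-j} for j = 0..10 gives 608334741/1220703125.

608334741/1220703125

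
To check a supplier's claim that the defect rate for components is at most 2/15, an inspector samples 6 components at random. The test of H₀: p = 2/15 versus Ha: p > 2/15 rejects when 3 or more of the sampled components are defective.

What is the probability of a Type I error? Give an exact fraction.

α = P(reject H₀ | H₀ true) = P(K ≥ 3 | p = 2/15), K ~ Binomial(6, 2/15).
Computing the lower-tail complement: 1 − 2199197/2278125 = 78928/2278125.

78928/2278125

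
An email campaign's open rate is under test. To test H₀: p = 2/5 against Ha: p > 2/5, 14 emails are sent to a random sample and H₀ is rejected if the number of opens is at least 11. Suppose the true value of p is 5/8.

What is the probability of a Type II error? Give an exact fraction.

1830419739927/2199023255552

Under the alternative p = 5/8, S ~ Binomial(14, 5/8); β is the probability the test does not reject, P(S < 11).
Summing C(14,j)·(5/8)^j·(3/8)^{14-j} for j = 0..10 gives 1830419739927/2199023255552.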